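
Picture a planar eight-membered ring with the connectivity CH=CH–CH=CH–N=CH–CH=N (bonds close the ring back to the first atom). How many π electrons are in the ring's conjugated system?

8

The p orbitals form a continuous loop: the double-bond atoms are sp², each contributing one p electron; the doubly-bonded nitrogens are pyridine-type — their lone pairs lie in the ring plane, leaving one electron in the p orbital. The ring is fully conjugated.
Adding the contributions, 4 × 2 = 8 from the 4 double-bond units.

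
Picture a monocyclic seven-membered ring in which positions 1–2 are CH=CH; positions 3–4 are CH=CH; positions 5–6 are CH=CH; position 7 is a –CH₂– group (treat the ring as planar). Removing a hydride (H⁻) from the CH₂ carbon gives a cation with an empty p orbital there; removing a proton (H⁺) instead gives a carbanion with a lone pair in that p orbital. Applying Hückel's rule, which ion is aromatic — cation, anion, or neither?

In either ion the ring is fully conjugated: every atom, including the new sp² carbon, supplies a p orbital.
Cation: 3 × 2 + 0 = 6 π electrons → 4(1)+2, aromatic.
Anion: 3 × 2 + 2 = 8 π electrons → 4(2), antiaromatic.

The cation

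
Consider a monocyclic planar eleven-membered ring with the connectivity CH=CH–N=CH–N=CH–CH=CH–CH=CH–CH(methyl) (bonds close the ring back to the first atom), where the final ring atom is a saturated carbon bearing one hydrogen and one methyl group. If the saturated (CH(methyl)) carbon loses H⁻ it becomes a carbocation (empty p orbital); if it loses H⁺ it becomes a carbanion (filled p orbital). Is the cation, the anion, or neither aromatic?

The cation

In either ion the ring is fully conjugated: every atom, including the new sp² carbon, supplies a p orbital.
Cation: 5 × 2 + 0 = 10 π electrons → 4(2)+2, aromatic.
Anion: 5 × 2 + 2 = 12 π electrons → 4(3), antiaromatic.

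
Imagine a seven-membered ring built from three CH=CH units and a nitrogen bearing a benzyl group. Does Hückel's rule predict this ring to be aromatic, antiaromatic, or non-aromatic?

Check conjugation: the double-bond atoms are sp², each contributing one p electron; the pyrrole-type nitrogen donates its lone pair from the p orbital — every position has a p orbital, so the cyclic π system is continuous.
Tallying contributions gives 3 × 2 = 6 from the double-bond units + 2 from the N(benzyl) atom = 8.
A 4n π count (8, n = 2) in a planar conjugated ring means antiaromatic.

Antiaromatic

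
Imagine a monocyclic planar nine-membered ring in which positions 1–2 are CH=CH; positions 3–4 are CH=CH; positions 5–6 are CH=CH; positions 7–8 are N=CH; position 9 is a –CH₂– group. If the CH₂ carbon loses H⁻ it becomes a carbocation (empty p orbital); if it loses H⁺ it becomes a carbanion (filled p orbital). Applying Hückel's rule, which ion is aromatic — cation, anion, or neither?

The anion

Both ions have a continuous loop of p orbitals — each ring atom is sp².
Cation: 4 × 2 + 0 = 8 π electrons → 4(2), antiaromatic.
Anion: 4 × 2 + 2 = 10 π electrons → 4(2)+2, aromatic.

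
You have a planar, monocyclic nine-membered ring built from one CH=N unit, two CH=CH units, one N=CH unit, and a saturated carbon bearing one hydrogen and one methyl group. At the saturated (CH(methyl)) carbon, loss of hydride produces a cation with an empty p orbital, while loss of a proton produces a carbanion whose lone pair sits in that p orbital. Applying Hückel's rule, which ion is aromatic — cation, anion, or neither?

The anion

Both ions have a continuous loop of p orbitals — each ring atom is sp².
Cation: 4 × 2 + 0 = 8 π electrons → 4(2), antiaromatic.
Anion: 4 × 2 + 2 = 10 π electrons → 4(2)+2, aromatic.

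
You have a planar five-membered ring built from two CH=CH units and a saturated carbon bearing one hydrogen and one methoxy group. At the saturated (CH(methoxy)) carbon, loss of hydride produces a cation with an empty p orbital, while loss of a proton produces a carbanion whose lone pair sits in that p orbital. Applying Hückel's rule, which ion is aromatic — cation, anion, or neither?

In either ion the ring is fully conjugated: every atom, including the new sp² carbon, supplies a p orbital.
Cation: 2 × 2 + 0 = 4 π electrons → 4(1), antiaromatic.
Anion: 2 × 2 + 2 = 6 π electrons → 4(1)+2, aromatic.

The anion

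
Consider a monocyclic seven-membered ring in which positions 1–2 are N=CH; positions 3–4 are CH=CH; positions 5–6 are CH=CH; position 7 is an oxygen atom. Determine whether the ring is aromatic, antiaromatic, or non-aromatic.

All ring atoms are sp² and supply a p orbital to the ring (every atom in a ring double bond is sp² and brings one electron to the p orbital; each sp² =N– keeps its lone pair in-plane and puts one electron into the π system; the oxygen donates one lone pair from its p orbital); the conjugation is uninterrupted.
Counting π electrons: 3 × 2 = 6 from the double-bond units + 2 from the O atom = 8.
With 8 = 4·2 π electrons, Hückel's rule classifies the planar ring as antiaromatic.

Antiaromatic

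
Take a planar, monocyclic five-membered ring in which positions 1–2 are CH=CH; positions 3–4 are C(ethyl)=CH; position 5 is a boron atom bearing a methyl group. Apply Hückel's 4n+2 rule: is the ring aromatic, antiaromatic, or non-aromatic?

Antiaromatic

Every ring atom contributes a p orbital perpendicular to the ring (the double-bond atoms are sp², each contributing one p electron; the boron has an empty p orbital), so the π system is cyclic and fully conjugated.
π-electron count: 2 × 2 = 4 from the double-bond units + 0 from the B(methyl) atom = 4.
With 4 = 4·1 π electrons, Hückel's rule classifies the planar ring as antiaromatic.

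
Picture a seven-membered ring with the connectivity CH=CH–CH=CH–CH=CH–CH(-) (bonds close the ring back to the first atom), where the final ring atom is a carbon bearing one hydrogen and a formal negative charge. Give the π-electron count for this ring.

8

Check conjugation: the double-bond atoms are sp², each contributing one p electron; the carbanion's lone pair occupies the p orbital — every position has a p orbital, so the cyclic π system is continuous.
Counting π electrons: 3 × 2 = 6 from the double-bond units + 2 from the CH(-) atom = 8.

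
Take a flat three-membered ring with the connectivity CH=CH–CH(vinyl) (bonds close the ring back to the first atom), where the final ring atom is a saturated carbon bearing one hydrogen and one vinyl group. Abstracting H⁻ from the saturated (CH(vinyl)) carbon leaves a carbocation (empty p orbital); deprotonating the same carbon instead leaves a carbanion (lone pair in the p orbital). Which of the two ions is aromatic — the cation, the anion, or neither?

The cation

In both ions every ring atom is sp² and contributes a p orbital, so both rings are fully conjugated.
Cation: 1 × 2 + 0 = 2 π electrons → 4(0)+2, aromatic.
Anion: 1 × 2 + 2 = 4 π electrons → 4(1), antiaromatic.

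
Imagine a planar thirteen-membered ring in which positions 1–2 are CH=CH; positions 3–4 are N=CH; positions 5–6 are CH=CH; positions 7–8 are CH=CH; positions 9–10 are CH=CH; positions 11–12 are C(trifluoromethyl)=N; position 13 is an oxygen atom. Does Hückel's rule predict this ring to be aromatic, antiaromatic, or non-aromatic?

Every ring atom contributes a p orbital perpendicular to the ring (every atom in a ring double bond is sp² and brings one electron to the p orbital; the doubly-bonded nitrogens are pyridine-type — their lone pairs lie in the ring plane, leaving one electron in the p orbital; the oxygen donates one lone pair from its p orbital), so the π system is cyclic and fully conjugated.
Counting π electrons: 6 × 2 = 12 from the double-bond units + 2 from the O atom = 14.
Since 14 = 4·3 + 2, the ring meets the 4n+2 criterion.

Aromatic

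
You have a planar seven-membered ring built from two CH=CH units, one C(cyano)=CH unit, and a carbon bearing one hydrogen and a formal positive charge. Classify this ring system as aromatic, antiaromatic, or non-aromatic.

All ring atoms are sp² and supply a p orbital to the ring (every atom in a ring double bond is sp² and brings one electron to the p orbital; the carbocation has an empty p orbital); the conjugation is uninterrupted.
π-electron count: 3 × 2 = 6 from the double-bond units + 0 from the CH(+) atom = 6.
With 6 π electrons (n = 1), the Hückel 4n+2 condition holds.

Aromatic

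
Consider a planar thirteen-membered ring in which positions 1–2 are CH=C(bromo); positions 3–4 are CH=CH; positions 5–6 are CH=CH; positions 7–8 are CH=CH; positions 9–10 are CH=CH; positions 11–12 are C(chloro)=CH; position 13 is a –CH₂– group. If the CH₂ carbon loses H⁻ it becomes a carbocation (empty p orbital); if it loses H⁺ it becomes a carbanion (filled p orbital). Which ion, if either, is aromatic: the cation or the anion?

In either ion the ring is fully conjugated: every atom, including the new sp² carbon, supplies a p orbital.
Cation: 6 × 2 + 0 = 12 π electrons → 4(3), antiaromatic.
Anion: 6 × 2 + 2 = 14 π electrons → 4(3)+2, aromatic.

The anion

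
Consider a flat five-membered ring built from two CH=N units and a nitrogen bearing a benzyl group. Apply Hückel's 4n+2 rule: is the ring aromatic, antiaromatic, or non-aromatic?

Aromatic

All ring atoms are sp² and supply a p orbital to the ring (the double-bond atoms are sp², each contributing one p electron; the doubly-bonded nitrogens are pyridine-type — their lone pairs lie in the ring plane, leaving one electron in the p orbital; the pyrrole-type nitrogen donates its lone pair from the p orbital); the conjugation is uninterrupted.
Counting π electrons: 2 × 2 = 4 from the double-bond units + 2 from the N(benzyl) atom = 6.
6 = 4(1) + 2, which satisfies Hückel's 4n+2 rule.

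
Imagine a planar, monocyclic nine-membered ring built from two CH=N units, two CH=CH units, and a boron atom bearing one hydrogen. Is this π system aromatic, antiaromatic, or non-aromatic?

Antiaromatic

Check conjugation: the double-bond atoms are sp², each contributing one p electron; each =N– nitrogen is pyridine-type (lone pair in the sp² plane, one electron in the p orbital); the boron has an empty p orbital — every position has a p orbital, so the cyclic π system is continuous.
Adding the contributions, 4 × 2 = 8 from the double-bond units + 0 from the BH atom = 8.
With 8 = 4·2 π electrons, Hückel's rule classifies the planar ring as antiaromatic.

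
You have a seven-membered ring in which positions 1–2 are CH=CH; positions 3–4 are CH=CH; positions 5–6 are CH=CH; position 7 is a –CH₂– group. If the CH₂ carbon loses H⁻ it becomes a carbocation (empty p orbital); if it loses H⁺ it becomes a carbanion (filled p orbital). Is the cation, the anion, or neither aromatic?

Once that carbon is sp², every ring atom has a p orbital and both ions are fully conjugated.
Cation: 3 × 2 + 0 = 6 π electrons → 4(1)+2, aromatic.
Anion: 3 × 2 + 2 = 8 π electrons → 4(2), antiaromatic.

The cation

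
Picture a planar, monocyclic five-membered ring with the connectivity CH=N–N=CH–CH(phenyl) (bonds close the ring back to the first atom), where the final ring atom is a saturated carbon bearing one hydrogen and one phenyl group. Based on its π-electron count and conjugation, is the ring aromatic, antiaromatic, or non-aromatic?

Because that saturated carbon is sp³ and has no p orbital in the ring π system at the CH(phenyl) position, the π system cannot extend all the way around the ring.
Hückel's rule only applies to fully conjugated rings, so this one is simply non-aromatic.

Non-aromatic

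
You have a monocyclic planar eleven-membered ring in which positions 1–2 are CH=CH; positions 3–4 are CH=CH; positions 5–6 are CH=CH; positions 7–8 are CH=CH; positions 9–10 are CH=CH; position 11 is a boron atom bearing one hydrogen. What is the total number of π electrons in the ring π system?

Every ring atom contributes a p orbital perpendicular to the ring (each doubly-bonded ring atom is sp² with one p-orbital electron; the boron has an empty p orbital), so the π system is cyclic and fully conjugated.
Tallying contributions gives 5 × 2 = 10 from the double-bond units + 0 from the BH atom = 10.

10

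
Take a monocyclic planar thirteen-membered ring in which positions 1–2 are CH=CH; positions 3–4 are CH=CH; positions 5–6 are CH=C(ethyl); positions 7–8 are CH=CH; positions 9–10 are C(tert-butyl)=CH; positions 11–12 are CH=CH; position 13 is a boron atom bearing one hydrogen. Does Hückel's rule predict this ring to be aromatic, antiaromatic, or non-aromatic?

Antiaromatic

The p orbitals form a continuous loop: the double-bond atoms are sp², each contributing one p electron; the boron has an empty p orbital. The ring is fully conjugated.
Tallying contributions gives 6 × 2 = 12 from the double-bond units + 0 from the BH atom = 12.
A 4n π count (12, n = 3) in a planar conjugated ring means antiaromatic.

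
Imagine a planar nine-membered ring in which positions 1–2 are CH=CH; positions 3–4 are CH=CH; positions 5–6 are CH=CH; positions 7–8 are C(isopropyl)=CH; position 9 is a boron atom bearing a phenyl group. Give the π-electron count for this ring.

The p orbitals form a continuous loop: each doubly-bonded ring atom is sp² with one p-orbital electron; the boron has an empty p orbital. The ring is fully conjugated.
π-electron count: 4 × 2 = 8 from the double-bond units + 0 from the B(phenyl) atom = 8.

8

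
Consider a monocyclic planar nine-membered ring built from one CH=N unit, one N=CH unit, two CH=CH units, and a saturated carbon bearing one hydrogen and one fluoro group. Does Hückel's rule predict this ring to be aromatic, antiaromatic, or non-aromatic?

Non-aromatic

At the CH(fluoro) position, that saturated carbon is sp³ and has no p orbital in the ring π system; the ring's p-orbital overlap is broken there.
A ring that is not fully conjugated cannot be aromatic or antiaromatic regardless of its π-electron count.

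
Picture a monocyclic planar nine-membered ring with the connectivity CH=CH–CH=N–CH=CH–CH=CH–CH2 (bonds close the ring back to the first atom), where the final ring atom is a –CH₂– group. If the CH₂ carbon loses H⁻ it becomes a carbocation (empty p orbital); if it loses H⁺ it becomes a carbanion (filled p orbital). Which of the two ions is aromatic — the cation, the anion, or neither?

Once that carbon is sp², every ring atom has a p orbital and both ions are fully conjugated.
Cation: 4 × 2 + 0 = 8 π electrons → 4(2), antiaromatic.
Anion: 4 × 2 + 2 = 10 π electrons → 4(2)+2, aromatic.

The anion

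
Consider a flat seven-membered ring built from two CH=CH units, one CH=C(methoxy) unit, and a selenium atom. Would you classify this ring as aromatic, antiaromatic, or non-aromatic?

Antiaromatic

Every ring atom contributes a p orbital perpendicular to the ring (each doubly-bonded ring atom is sp² with one p-orbital electron; the selenium donates one lone pair from its p orbital), so the π system is cyclic and fully conjugated.
Counting π electrons: 3 × 2 = 6 from the double-bond units + 2 from the Se atom = 8.
With 8 = 4·2 π electrons, Hückel's rule classifies the planar ring as antiaromatic.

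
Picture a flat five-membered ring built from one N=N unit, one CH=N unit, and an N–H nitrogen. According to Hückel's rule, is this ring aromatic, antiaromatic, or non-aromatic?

Aromatic

Check conjugation: each doubly-bonded ring atom is sp² with one p-orbital electron; each =N– nitrogen is pyridine-type (lone pair in the sp² plane, one electron in the p orbital); the pyrrole-type nitrogen donates its lone pair from the p orbital — every position has a p orbital, so the cyclic π system is continuous.
Adding the contributions, 2 × 2 = 4 from the double-bond units + 2 from the NH atom = 6.
That gives a 4n+2 count (6, n = 1).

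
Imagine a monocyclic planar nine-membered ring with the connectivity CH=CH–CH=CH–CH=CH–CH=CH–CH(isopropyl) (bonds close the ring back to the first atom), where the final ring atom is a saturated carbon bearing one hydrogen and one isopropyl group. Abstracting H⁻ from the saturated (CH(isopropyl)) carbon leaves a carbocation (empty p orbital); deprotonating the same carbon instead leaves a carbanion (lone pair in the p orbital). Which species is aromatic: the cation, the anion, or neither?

The anion

Once that carbon is sp², every ring atom has a p orbital and both ions are fully conjugated.
Cation: 4 × 2 + 0 = 8 π electrons → 4(2), antiaromatic.
Anion: 4 × 2 + 2 = 10 π electrons → 4(2)+2, aromatic.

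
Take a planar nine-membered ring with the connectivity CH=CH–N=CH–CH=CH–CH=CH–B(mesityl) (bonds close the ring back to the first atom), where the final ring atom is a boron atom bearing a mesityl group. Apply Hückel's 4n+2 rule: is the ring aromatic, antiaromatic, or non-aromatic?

Antiaromatic

All ring atoms are sp² and supply a p orbital to the ring (the double-bond atoms are sp², each contributing one p electron; each =N– nitrogen is pyridine-type (lone pair in the sp² plane, one electron in the p orbital); the boron has an empty p orbital); the conjugation is uninterrupted.
π-electron count: 4 × 2 = 8 from the double-bond units + 0 from the B(mesityl) atom = 8.
8 = 4(2); a planar, fully conjugated 4n system is antiaromatic.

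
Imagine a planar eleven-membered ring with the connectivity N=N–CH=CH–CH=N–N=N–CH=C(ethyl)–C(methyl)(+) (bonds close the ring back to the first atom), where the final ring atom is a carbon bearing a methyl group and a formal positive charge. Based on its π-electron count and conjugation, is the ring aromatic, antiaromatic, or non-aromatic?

Aromatic

Every ring atom contributes a p orbital perpendicular to the ring (every atom in a ring double bond is sp² and brings one electron to the p orbital; each sp² =N– keeps its lone pair in-plane and puts one electron into the π system; the carbocation has an empty p orbital), so the π system is cyclic and fully conjugated.
Counting π electrons: 5 × 2 = 10 from the double-bond units + 0 from the C(methyl)(+) atom = 10.
Since 10 = 4·2 + 2, the ring meets the 4n+2 criterion.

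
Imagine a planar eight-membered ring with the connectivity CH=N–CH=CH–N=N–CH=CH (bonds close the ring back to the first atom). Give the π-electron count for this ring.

Check conjugation: each doubly-bonded ring atom is sp² with one p-orbital electron; each sp² =N– keeps its lone pair in-plane and puts one electron into the π system — every position has a p orbital, so the cyclic π system is continuous.
Adding the contributions, 4 × 2 = 8 from the 4 double-bond units.

8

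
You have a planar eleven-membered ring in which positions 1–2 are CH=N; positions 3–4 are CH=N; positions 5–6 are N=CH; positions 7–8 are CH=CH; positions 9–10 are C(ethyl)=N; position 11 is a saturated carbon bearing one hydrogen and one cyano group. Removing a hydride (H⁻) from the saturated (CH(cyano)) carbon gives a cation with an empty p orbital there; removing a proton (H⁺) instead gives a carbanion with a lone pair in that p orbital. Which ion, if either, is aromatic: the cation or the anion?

The cation

In both ions every ring atom is sp² and contributes a p orbital, so both rings are fully conjugated.
Cation: 5 × 2 + 0 = 10 π electrons → 4(2)+2, aromatic.
Anion: 5 × 2 + 2 = 12 π electrons → 4(3), antiaromatic.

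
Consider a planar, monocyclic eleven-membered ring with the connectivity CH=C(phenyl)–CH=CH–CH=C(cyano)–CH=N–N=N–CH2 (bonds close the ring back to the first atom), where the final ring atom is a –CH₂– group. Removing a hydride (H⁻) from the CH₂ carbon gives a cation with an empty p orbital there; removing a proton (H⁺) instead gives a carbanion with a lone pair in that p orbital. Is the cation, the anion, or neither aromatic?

In either ion the ring is fully conjugated: every atom, including the new sp² carbon, supplies a p orbital.
Cation: 5 × 2 + 0 = 10 π electrons → 4(2)+2, aromatic.
Anion: 5 × 2 + 2 = 12 π electrons → 4(3), antiaromatic.

The cation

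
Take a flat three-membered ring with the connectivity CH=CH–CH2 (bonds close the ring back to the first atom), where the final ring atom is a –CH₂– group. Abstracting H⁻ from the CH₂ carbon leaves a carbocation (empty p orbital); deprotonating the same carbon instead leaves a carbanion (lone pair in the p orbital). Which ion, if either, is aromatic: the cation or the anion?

In both ions every ring atom is sp² and contributes a p orbital, so both rings are fully conjugated.
Cation: 1 × 2 + 0 = 2 π electrons → 4(0)+2, aromatic.
Anion: 1 × 2 + 2 = 4 π electrons → 4(1), antiaromatic.

The cation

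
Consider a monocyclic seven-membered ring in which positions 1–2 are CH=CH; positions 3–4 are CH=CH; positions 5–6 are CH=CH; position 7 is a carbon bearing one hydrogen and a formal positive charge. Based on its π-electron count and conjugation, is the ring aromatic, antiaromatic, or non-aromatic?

Every ring atom contributes a p orbital perpendicular to the ring (the double-bond atoms are sp², each contributing one p electron; the carbocation has an empty p orbital), so the π system is cyclic and fully conjugated.
Counting π electrons: 3 × 2 = 6 from the double-bond units + 0 from the CH(+) atom = 6.
Since 6 = 4·1 + 2, the ring meets the 4n+2 criterion.
(The species described is the tropylium cation.)

Aromatic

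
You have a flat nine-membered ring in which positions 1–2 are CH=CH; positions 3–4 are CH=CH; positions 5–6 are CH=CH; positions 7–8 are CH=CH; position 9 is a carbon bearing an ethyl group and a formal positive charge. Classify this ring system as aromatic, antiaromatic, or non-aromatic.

Antiaromatic

Check conjugation: each doubly-bonded ring atom is sp² with one p-orbital electron; the carbocation has an empty p orbital — every position has a p orbital, so the cyclic π system is continuous.
Counting π electrons: 4 × 2 = 8 from the double-bond units + 0 from the C(ethyl)(+) atom = 8.
8 = 4(2); a planar, fully conjugated 4n system is antiaromatic.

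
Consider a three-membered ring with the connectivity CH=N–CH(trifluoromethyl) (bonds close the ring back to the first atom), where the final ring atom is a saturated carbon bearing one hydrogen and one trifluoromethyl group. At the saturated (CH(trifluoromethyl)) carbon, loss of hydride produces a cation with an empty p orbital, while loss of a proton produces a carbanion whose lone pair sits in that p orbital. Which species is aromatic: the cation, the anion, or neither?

Both ions have a continuous loop of p orbitals — each ring atom is sp².
Cation: 1 × 2 + 0 = 2 π electrons → 4(0)+2, aromatic.
Anion: 1 × 2 + 2 = 4 π electrons → 4(1), antiaromatic.

The cation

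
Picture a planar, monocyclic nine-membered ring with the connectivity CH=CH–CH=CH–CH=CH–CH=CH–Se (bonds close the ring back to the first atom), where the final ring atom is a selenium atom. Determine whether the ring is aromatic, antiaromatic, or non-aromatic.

Aromatic

Every ring atom contributes a p orbital perpendicular to the ring (the double-bond atoms are sp², each contributing one p electron; the selenium donates one lone pair from its p orbital), so the π system is cyclic and fully conjugated.
Adding the contributions, 4 × 2 = 8 from the double-bond units + 2 from the Se atom = 10.
Since 10 = 4·2 + 2, the ring meets the 4n+2 criterion.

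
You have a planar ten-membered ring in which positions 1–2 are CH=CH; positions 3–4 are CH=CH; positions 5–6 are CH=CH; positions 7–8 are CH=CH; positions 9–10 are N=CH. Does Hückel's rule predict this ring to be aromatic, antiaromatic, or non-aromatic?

All ring atoms are sp² and supply a p orbital to the ring (each doubly-bonded ring atom is sp² with one p-orbital electron; each sp² =N– keeps its lone pair in-plane and puts one electron into the π system); the conjugation is uninterrupted.
π-electron count: 5 × 2 = 10 from the 5 double-bond units.
That gives a 4n+2 count (10, n = 2).

Aromatic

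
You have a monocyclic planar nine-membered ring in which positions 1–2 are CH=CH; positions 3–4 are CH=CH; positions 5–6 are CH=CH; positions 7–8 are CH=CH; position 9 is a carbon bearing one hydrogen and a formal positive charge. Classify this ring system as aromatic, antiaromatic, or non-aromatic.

Every ring atom contributes a p orbital perpendicular to the ring (each doubly-bonded ring atom is sp² with one p-orbital electron; the carbocation has an empty p orbital), so the π system is cyclic and fully conjugated.
π-electron count: 4 × 2 = 8 from the double-bond units + 0 from the CH(+) atom = 8.
With 8 = 4·2 π electrons, Hückel's rule classifies the planar ring as antiaromatic.

Antiaromatic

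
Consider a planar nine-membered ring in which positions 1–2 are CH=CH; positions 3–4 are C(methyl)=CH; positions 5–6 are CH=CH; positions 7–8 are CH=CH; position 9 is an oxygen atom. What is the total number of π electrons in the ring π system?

Every ring atom contributes a p orbital perpendicular to the ring (the double-bond atoms are sp², each contributing one p electron; the oxygen donates one lone pair from its p orbital), so the π system is cyclic and fully conjugated.
Adding the contributions, 4 × 2 = 8 from the double-bond units + 2 from the O atom = 10.

10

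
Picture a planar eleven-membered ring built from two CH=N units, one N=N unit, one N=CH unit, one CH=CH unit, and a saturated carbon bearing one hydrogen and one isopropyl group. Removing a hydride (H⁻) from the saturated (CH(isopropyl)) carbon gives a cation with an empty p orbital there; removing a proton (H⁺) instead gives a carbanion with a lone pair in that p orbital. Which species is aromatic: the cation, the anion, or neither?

In either ion the ring is fully conjugated: every atom, including the new sp² carbon, supplies a p orbital.
Cation: 5 × 2 + 0 = 10 π electrons → 4(2)+2, aromatic.
Anion: 5 × 2 + 2 = 12 π electrons → 4(3), antiaromatic.

The cation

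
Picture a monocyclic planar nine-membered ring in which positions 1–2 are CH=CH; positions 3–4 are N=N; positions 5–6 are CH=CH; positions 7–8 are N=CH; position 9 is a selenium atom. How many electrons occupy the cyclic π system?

10

The p orbitals form a continuous loop: every atom in a ring double bond is sp² and brings one electron to the p orbital; each =N– nitrogen is pyridine-type (lone pair in the sp² plane, one electron in the p orbital); the selenium donates one lone pair from its p orbital. The ring is fully conjugated.
π-electron count: 4 × 2 = 8 from the double-bond units + 2 from the Se atom = 10.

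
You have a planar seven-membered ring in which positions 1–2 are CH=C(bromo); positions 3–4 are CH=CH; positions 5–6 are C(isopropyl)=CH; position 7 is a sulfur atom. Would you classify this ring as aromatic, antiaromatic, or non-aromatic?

Every ring atom contributes a p orbital perpendicular to the ring (each doubly-bonded ring atom is sp² with one p-orbital electron; the sulfur donates one lone pair from its p orbital), so the π system is cyclic and fully conjugated.
Counting π electrons: 3 × 2 = 6 from the double-bond units + 2 from the S atom = 8.
8 = 4(2); a planar, fully conjugated 4n system is antiaromatic.

Antiaromatic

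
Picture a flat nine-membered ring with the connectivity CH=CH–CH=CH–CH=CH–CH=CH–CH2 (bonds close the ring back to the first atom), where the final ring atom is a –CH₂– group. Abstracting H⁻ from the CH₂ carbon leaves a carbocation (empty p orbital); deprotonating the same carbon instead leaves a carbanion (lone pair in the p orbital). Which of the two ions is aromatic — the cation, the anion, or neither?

Once that carbon is sp², every ring atom has a p orbital and both ions are fully conjugated.
Cation: 4 × 2 + 0 = 8 π electrons → 4(2), antiaromatic.
Anion: 4 × 2 + 2 = 10 π electrons → 4(2)+2, aromatic.

The anion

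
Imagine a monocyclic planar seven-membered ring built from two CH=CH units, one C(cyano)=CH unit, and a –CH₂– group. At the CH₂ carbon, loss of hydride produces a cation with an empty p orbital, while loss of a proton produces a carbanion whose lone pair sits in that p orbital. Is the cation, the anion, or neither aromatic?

The cation

Both ions have a continuous loop of p orbitals — each ring atom is sp².
Cation: 3 × 2 + 0 = 6 π electrons → 4(1)+2, aromatic.
Anion: 3 × 2 + 2 = 8 π electrons → 4(2), antiaromatic.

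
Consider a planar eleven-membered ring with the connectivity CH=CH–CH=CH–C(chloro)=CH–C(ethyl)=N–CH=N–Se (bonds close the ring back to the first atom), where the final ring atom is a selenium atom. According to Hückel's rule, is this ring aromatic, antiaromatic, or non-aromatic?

Every ring atom contributes a p orbital perpendicular to the ring (each doubly-bonded ring atom is sp² with one p-orbital electron; each =N– nitrogen is pyridine-type (lone pair in the sp² plane, one electron in the p orbital); the selenium donates one lone pair from its p orbital), so the π system is cyclic and fully conjugated.
Counting π electrons: 5 × 2 = 10 from the double-bond units + 2 from the Se atom = 12.
With 12 = 4·3 π electrons, Hückel's rule classifies the planar ring as antiaromatic.

Antiaromatic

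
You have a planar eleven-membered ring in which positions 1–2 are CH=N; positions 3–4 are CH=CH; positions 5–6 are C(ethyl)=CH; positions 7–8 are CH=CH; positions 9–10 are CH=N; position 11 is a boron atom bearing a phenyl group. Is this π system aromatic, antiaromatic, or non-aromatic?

Aromatic

The p orbitals form a continuous loop: each doubly-bonded ring atom is sp² with one p-orbital electron; each =N– nitrogen is pyridine-type (lone pair in the sp² plane, one electron in the p orbital); the boron has an empty p orbital. The ring is fully conjugated.
Tallying contributions gives 5 × 2 = 10 from the double-bond units + 0 from the B(phenyl) atom = 10.
Since 10 = 4·2 + 2, the ring meets the 4n+2 criterion.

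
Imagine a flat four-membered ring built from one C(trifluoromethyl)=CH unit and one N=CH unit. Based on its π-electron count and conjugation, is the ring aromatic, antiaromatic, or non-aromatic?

Check conjugation: each doubly-bonded ring atom is sp² with one p-orbital electron; each sp² =N– keeps its lone pair in-plane and puts one electron into the π system — every position has a p orbital, so the cyclic π system is continuous.
Adding the contributions, 2 × 2 = 4 from the 2 double-bond units.
With 4 = 4·1 π electrons, Hückel's rule classifies the planar ring as antiaromatic.

Antiaromatic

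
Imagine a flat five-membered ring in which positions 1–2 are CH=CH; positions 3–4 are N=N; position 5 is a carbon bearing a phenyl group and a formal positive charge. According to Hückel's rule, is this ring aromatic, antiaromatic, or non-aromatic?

Check conjugation: every atom in a ring double bond is sp² and brings one electron to the p orbital; the doubly-bonded nitrogens are pyridine-type — their lone pairs lie in the ring plane, leaving one electron in the p orbital; the carbocation has an empty p orbital — every position has a p orbital, so the cyclic π system is continuous.
Counting π electrons: 2 × 2 = 4 from the double-bond units + 0 from the C(phenyl)(+) atom = 4.
With 4 = 4·1 π electrons, Hückel's rule classifies the planar ring as antiaromatic.

Antiaromatic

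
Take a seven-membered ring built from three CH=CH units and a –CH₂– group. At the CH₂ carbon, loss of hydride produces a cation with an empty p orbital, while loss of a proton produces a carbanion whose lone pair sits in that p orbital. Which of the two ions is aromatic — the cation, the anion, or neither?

Once that carbon is sp², every ring atom has a p orbital and both ions are fully conjugated.
Cation: 3 × 2 + 0 = 6 π electrons → 4(1)+2, aromatic.
Anion: 3 × 2 + 2 = 8 π electrons → 4(2), antiaromatic.

The cation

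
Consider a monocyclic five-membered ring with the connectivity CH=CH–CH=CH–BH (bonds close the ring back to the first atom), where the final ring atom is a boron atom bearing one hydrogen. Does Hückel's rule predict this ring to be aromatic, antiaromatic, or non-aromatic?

Antiaromatic

The p orbitals form a continuous loop: every atom in a ring double bond is sp² and brings one electron to the p orbital; the boron has an empty p orbital. The ring is fully conjugated.
Counting π electrons: 2 × 2 = 4 from the double-bond units + 0 from the BH atom = 4.
4 = 4(1); a planar, fully conjugated 4n system is antiaromatic.
(This ring is borole.)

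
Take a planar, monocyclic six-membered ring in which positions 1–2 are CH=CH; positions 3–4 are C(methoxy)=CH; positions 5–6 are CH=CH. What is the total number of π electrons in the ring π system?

Every ring atom contributes a p orbital perpendicular to the ring (the double-bond atoms are sp², each contributing one p electron), so the π system is cyclic and fully conjugated.
Counting π electrons: 3 × 2 = 6 from the 3 double-bond units.

6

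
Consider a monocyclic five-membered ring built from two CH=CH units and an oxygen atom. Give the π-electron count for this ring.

6

All ring atoms are sp² and supply a p orbital to the ring (each doubly-bonded ring atom is sp² with one p-orbital electron; the oxygen donates one lone pair from its p orbital); the conjugation is uninterrupted.
Adding the contributions, 2 × 2 = 4 from the double-bond units + 2 from the O atom = 6.
(The species described is furan.)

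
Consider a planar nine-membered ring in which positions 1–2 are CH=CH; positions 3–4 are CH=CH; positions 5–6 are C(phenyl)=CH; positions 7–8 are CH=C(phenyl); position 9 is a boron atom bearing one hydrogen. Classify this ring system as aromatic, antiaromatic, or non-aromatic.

Antiaromatic

Every ring atom contributes a p orbital perpendicular to the ring (every atom in a ring double bond is sp² and brings one electron to the p orbital; the boron has an empty p orbital), so the π system is cyclic and fully conjugated.
π-electron count: 4 × 2 = 8 from the double-bond units + 0 from the BH atom = 8.
With 8 = 4·2 π electrons, Hückel's rule classifies the planar ring as antiaromatic.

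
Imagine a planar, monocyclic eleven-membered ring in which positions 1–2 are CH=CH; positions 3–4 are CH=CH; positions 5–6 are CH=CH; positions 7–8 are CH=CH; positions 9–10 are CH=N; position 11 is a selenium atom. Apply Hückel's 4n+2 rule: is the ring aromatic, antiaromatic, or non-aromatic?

The p orbitals form a continuous loop: every atom in a ring double bond is sp² and brings one electron to the p orbital; the doubly-bonded nitrogens are pyridine-type — their lone pairs lie in the ring plane, leaving one electron in the p orbital; the selenium donates one lone pair from its p orbital. The ring is fully conjugated.
Counting π electrons: 5 × 2 = 10 from the double-bond units + 2 from the Se atom = 12.
12 = 4(3); a planar, fully conjugated 4n system is antiaromatic.

Antiaromatic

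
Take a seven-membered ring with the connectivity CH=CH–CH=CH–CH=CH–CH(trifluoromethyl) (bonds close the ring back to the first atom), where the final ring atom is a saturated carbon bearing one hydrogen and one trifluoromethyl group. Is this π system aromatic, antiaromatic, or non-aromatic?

Non-aromatic

Because that saturated carbon is sp³ and has no p orbital in the ring π system at the CH(trifluoromethyl) position, the π system cannot extend all the way around the ring.
Broken conjugation rules out both aromaticity and antiaromaticity.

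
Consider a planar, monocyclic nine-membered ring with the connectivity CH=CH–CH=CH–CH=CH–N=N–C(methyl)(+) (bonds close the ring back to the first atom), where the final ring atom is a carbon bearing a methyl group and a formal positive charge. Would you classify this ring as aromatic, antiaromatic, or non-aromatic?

Check conjugation: the double-bond atoms are sp², each contributing one p electron; each =N– nitrogen is pyridine-type (lone pair in the sp² plane, one electron in the p orbital); the carbocation has an empty p orbital — every position has a p orbital, so the cyclic π system is continuous.
Counting π electrons: 4 × 2 = 8 from the double-bond units + 0 from the C(methyl)(+) atom = 8.
With 8 = 4·2 π electrons, Hückel's rule classifies the planar ring as antiaromatic.

Antiaromatic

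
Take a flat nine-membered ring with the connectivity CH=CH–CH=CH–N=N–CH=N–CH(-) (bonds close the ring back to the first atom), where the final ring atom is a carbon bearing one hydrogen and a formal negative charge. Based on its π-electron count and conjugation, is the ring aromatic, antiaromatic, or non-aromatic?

Aromatic

The p orbitals form a continuous loop: each doubly-bonded ring atom is sp² with one p-orbital electron; each =N– nitrogen is pyridine-type (lone pair in the sp² plane, one electron in the p orbital); the carbanion's lone pair occupies the p orbital. The ring is fully conjugated.
Adding the contributions, 4 × 2 = 8 from the double-bond units + 2 from the CH(-) atom = 10.
10 = 4(2) + 2, which satisfies Hückel's 4n+2 rule.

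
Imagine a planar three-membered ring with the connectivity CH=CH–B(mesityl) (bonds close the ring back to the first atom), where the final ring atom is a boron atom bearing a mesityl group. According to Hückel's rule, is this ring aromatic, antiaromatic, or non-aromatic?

Check conjugation: every atom in a ring double bond is sp² and brings one electron to the p orbital; the boron has an empty p orbital — every position has a p orbital, so the cyclic π system is continuous.
Tallying contributions gives 1 × 2 = 2 from the double-bond unit + 0 from the B(mesityl) atom = 2.
Since 2 = 4·0 + 2, the ring meets the 4n+2 criterion.

Aromatic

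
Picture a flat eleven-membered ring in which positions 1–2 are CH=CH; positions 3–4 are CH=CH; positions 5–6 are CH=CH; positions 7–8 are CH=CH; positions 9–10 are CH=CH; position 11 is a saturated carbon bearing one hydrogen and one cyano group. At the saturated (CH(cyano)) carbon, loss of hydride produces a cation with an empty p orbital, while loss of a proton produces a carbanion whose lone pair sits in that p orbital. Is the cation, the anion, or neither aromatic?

Once that carbon is sp², every ring atom has a p orbital and both ions are fully conjugated.
Cation: 5 × 2 + 0 = 10 π electrons → 4(2)+2, aromatic.
Anion: 5 × 2 + 2 = 12 π electrons → 4(3), antiaromatic.

The cation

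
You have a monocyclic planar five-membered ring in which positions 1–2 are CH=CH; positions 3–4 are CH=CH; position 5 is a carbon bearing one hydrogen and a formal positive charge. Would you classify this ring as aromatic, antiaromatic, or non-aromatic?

Antiaromatic

Every ring atom contributes a p orbital perpendicular to the ring (every atom in a ring double bond is sp² and brings one electron to the p orbital; the carbocation has an empty p orbital), so the π system is cyclic and fully conjugated.
Tallying contributions gives 2 × 2 = 4 from the double-bond units + 0 from the CH(+) atom = 4.
A 4n π count (4, n = 1) in a planar conjugated ring means antiaromatic.
(The species described is the cyclopentadienyl cation.)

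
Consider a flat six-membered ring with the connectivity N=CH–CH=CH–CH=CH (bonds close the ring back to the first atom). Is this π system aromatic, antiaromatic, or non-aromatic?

Aromatic

All ring atoms are sp² and supply a p orbital to the ring (the double-bond atoms are sp², each contributing one p electron; each =N– nitrogen is pyridine-type (lone pair in the sp² plane, one electron in the p orbital)); the conjugation is uninterrupted.
Tallying contributions gives 3 × 2 = 6 from the 3 double-bond units.
With 6 π electrons (n = 1), the Hückel 4n+2 condition holds.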